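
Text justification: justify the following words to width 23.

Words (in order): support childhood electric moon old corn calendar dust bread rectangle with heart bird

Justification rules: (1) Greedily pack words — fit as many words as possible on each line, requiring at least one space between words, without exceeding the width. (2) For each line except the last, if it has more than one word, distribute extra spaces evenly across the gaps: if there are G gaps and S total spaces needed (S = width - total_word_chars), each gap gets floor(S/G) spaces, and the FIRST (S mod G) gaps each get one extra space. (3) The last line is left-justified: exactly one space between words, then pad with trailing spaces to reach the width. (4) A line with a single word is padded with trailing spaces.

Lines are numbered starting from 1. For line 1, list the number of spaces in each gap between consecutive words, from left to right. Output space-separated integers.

Answer: 7

Derivation:
Line 1: ['support', 'childhood'] (min_width=17, slack=6)
Line 2: ['electric', 'moon', 'old', 'corn'] (min_width=22, slack=1)
Line 3: ['calendar', 'dust', 'bread'] (min_width=19, slack=4)
Line 4: ['rectangle', 'with', 'heart'] (min_width=20, slack=3)
Line 5: ['bird'] (min_width=4, slack=19)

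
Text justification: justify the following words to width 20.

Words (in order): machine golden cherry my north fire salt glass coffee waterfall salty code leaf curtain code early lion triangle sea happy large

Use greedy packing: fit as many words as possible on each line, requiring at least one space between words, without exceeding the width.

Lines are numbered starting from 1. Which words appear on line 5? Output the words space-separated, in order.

Answer: leaf curtain code

Derivation:
Line 1: ['machine', 'golden'] (min_width=14, slack=6)
Line 2: ['cherry', 'my', 'north', 'fire'] (min_width=20, slack=0)
Line 3: ['salt', 'glass', 'coffee'] (min_width=17, slack=3)
Line 4: ['waterfall', 'salty', 'code'] (min_width=20, slack=0)
Line 5: ['leaf', 'curtain', 'code'] (min_width=17, slack=3)
Line 6: ['early', 'lion', 'triangle'] (min_width=19, slack=1)
Line 7: ['sea', 'happy', 'large'] (min_width=15, slack=5)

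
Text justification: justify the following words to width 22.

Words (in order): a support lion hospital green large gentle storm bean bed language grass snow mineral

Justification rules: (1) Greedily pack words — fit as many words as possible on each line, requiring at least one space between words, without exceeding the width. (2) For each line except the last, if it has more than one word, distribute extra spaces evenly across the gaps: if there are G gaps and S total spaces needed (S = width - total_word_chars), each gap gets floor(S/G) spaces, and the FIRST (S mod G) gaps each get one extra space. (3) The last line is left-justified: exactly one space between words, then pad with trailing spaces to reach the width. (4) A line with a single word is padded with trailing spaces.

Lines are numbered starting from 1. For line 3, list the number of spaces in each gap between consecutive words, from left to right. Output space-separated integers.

Answer: 2 1 1

Derivation:
Line 1: ['a', 'support', 'lion'] (min_width=14, slack=8)
Line 2: ['hospital', 'green', 'large'] (min_width=20, slack=2)
Line 3: ['gentle', 'storm', 'bean', 'bed'] (min_width=21, slack=1)
Line 4: ['language', 'grass', 'snow'] (min_width=19, slack=3)
Line 5: ['mineral'] (min_width=7, slack=15)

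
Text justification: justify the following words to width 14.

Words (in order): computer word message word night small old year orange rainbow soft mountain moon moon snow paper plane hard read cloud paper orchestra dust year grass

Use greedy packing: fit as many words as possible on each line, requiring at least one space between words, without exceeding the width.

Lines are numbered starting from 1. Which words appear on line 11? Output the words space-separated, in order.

Line 1: ['computer', 'word'] (min_width=13, slack=1)
Line 2: ['message', 'word'] (min_width=12, slack=2)
Line 3: ['night', 'small'] (min_width=11, slack=3)
Line 4: ['old', 'year'] (min_width=8, slack=6)
Line 5: ['orange', 'rainbow'] (min_width=14, slack=0)
Line 6: ['soft', 'mountain'] (min_width=13, slack=1)
Line 7: ['moon', 'moon', 'snow'] (min_width=14, slack=0)
Line 8: ['paper', 'plane'] (min_width=11, slack=3)
Line 9: ['hard', 'read'] (min_width=9, slack=5)
Line 10: ['cloud', 'paper'] (min_width=11, slack=3)
Line 11: ['orchestra', 'dust'] (min_width=14, slack=0)
Line 12: ['year', 'grass'] (min_width=10, slack=4)

Answer: orchestra dust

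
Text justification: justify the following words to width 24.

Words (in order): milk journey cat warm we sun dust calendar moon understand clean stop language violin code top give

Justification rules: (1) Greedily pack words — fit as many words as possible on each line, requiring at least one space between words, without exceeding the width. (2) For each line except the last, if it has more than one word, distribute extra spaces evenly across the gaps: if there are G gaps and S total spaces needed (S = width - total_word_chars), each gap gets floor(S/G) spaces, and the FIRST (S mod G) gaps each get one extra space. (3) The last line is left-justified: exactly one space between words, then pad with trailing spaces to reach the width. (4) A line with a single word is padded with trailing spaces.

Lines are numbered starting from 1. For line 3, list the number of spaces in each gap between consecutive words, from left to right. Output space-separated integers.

Line 1: ['milk', 'journey', 'cat', 'warm', 'we'] (min_width=24, slack=0)
Line 2: ['sun', 'dust', 'calendar', 'moon'] (min_width=22, slack=2)
Line 3: ['understand', 'clean', 'stop'] (min_width=21, slack=3)
Line 4: ['language', 'violin', 'code', 'top'] (min_width=24, slack=0)
Line 5: ['give'] (min_width=4, slack=20)

Answer: 3 2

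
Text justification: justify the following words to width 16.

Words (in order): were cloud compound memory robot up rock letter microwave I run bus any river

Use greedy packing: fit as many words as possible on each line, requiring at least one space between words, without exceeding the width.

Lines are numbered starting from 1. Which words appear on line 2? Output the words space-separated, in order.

Answer: compound memory

Derivation:
Line 1: ['were', 'cloud'] (min_width=10, slack=6)
Line 2: ['compound', 'memory'] (min_width=15, slack=1)
Line 3: ['robot', 'up', 'rock'] (min_width=13, slack=3)
Line 4: ['letter', 'microwave'] (min_width=16, slack=0)
Line 5: ['I', 'run', 'bus', 'any'] (min_width=13, slack=3)
Line 6: ['river'] (min_width=5, slack=11)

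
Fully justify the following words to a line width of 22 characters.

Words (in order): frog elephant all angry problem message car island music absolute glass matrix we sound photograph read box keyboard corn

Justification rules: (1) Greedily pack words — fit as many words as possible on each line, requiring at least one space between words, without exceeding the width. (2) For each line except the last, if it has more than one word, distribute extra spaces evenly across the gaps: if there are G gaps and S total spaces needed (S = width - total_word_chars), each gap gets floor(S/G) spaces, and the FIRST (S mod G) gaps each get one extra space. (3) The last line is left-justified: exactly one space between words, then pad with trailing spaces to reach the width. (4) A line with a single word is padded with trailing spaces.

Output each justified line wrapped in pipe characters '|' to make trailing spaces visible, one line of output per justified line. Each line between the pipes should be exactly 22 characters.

Line 1: ['frog', 'elephant', 'all'] (min_width=17, slack=5)
Line 2: ['angry', 'problem', 'message'] (min_width=21, slack=1)
Line 3: ['car', 'island', 'music'] (min_width=16, slack=6)
Line 4: ['absolute', 'glass', 'matrix'] (min_width=21, slack=1)
Line 5: ['we', 'sound', 'photograph'] (min_width=19, slack=3)
Line 6: ['read', 'box', 'keyboard', 'corn'] (min_width=22, slack=0)

Answer: |frog    elephant   all|
|angry  problem message|
|car    island    music|
|absolute  glass matrix|
|we   sound  photograph|
|read box keyboard corn|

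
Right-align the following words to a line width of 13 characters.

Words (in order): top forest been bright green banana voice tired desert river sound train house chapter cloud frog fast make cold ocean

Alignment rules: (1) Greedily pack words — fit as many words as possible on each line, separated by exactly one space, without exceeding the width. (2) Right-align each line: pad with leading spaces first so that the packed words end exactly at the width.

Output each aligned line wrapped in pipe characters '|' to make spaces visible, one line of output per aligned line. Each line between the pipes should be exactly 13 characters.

Answer: |   top forest|
|  been bright|
| green banana|
|  voice tired|
| desert river|
|  sound train|
|house chapter|
|   cloud frog|
|    fast make|
|   cold ocean|

Derivation:
Line 1: ['top', 'forest'] (min_width=10, slack=3)
Line 2: ['been', 'bright'] (min_width=11, slack=2)
Line 3: ['green', 'banana'] (min_width=12, slack=1)
Line 4: ['voice', 'tired'] (min_width=11, slack=2)
Line 5: ['desert', 'river'] (min_width=12, slack=1)
Line 6: ['sound', 'train'] (min_width=11, slack=2)
Line 7: ['house', 'chapter'] (min_width=13, slack=0)
Line 8: ['cloud', 'frog'] (min_width=10, slack=3)
Line 9: ['fast', 'make'] (min_width=9, slack=4)
Line 10: ['cold', 'ocean'] (min_width=10, slack=3)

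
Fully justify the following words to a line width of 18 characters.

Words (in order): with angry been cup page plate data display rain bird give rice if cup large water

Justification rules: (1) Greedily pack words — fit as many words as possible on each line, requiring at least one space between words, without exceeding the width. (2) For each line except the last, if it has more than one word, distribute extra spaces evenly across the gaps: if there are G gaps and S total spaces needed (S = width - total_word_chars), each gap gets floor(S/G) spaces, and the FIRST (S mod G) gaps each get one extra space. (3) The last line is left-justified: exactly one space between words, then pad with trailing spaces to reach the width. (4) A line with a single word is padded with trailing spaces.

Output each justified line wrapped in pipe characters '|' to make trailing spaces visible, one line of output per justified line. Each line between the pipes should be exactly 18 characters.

Answer: |with   angry  been|
|cup   page   plate|
|data  display rain|
|bird  give rice if|
|cup large water   |

Derivation:
Line 1: ['with', 'angry', 'been'] (min_width=15, slack=3)
Line 2: ['cup', 'page', 'plate'] (min_width=14, slack=4)
Line 3: ['data', 'display', 'rain'] (min_width=17, slack=1)
Line 4: ['bird', 'give', 'rice', 'if'] (min_width=17, slack=1)
Line 5: ['cup', 'large', 'water'] (min_width=15, slack=3)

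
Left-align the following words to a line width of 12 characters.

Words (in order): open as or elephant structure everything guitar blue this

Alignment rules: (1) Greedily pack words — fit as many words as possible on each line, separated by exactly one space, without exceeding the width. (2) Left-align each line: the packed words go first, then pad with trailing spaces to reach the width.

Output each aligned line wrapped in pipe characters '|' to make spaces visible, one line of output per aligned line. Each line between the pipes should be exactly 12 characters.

Answer: |open as or  |
|elephant    |
|structure   |
|everything  |
|guitar blue |
|this        |

Derivation:
Line 1: ['open', 'as', 'or'] (min_width=10, slack=2)
Line 2: ['elephant'] (min_width=8, slack=4)
Line 3: ['structure'] (min_width=9, slack=3)
Line 4: ['everything'] (min_width=10, slack=2)
Line 5: ['guitar', 'blue'] (min_width=11, slack=1)
Line 6: ['this'] (min_width=4, slack=8)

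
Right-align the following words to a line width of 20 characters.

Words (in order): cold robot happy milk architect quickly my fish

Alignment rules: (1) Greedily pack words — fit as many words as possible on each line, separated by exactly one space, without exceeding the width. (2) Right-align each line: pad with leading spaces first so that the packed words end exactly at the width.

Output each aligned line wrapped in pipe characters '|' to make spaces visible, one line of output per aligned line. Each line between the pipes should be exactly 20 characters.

Answer: |    cold robot happy|
|      milk architect|
|     quickly my fish|

Derivation:
Line 1: ['cold', 'robot', 'happy'] (min_width=16, slack=4)
Line 2: ['milk', 'architect'] (min_width=14, slack=6)
Line 3: ['quickly', 'my', 'fish'] (min_width=15, slack=5)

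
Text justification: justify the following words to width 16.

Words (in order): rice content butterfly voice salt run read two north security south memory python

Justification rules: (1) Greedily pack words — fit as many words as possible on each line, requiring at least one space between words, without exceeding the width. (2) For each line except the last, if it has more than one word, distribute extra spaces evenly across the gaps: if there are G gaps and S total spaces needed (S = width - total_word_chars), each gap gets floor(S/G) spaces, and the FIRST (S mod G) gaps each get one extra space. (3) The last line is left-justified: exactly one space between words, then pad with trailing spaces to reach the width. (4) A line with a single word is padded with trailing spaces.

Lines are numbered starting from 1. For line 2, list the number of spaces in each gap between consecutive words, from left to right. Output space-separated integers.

Answer: 2

Derivation:
Line 1: ['rice', 'content'] (min_width=12, slack=4)
Line 2: ['butterfly', 'voice'] (min_width=15, slack=1)
Line 3: ['salt', 'run', 'read'] (min_width=13, slack=3)
Line 4: ['two', 'north'] (min_width=9, slack=7)
Line 5: ['security', 'south'] (min_width=14, slack=2)
Line 6: ['memory', 'python'] (min_width=13, slack=3)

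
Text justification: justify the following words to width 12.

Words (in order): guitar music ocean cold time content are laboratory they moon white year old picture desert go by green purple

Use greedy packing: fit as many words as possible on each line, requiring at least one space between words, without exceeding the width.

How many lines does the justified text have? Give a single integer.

Answer: 10

Derivation:
Line 1: ['guitar', 'music'] (min_width=12, slack=0)
Line 2: ['ocean', 'cold'] (min_width=10, slack=2)
Line 3: ['time', 'content'] (min_width=12, slack=0)
Line 4: ['are'] (min_width=3, slack=9)
Line 5: ['laboratory'] (min_width=10, slack=2)
Line 6: ['they', 'moon'] (min_width=9, slack=3)
Line 7: ['white', 'year'] (min_width=10, slack=2)
Line 8: ['old', 'picture'] (min_width=11, slack=1)
Line 9: ['desert', 'go', 'by'] (min_width=12, slack=0)
Line 10: ['green', 'purple'] (min_width=12, slack=0)
Total lines: 10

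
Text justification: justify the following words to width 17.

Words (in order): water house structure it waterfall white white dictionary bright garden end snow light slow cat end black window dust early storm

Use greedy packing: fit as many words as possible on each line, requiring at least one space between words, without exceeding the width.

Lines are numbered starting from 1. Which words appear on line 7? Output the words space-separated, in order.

Line 1: ['water', 'house'] (min_width=11, slack=6)
Line 2: ['structure', 'it'] (min_width=12, slack=5)
Line 3: ['waterfall', 'white'] (min_width=15, slack=2)
Line 4: ['white', 'dictionary'] (min_width=16, slack=1)
Line 5: ['bright', 'garden', 'end'] (min_width=17, slack=0)
Line 6: ['snow', 'light', 'slow'] (min_width=15, slack=2)
Line 7: ['cat', 'end', 'black'] (min_width=13, slack=4)
Line 8: ['window', 'dust', 'early'] (min_width=17, slack=0)
Line 9: ['storm'] (min_width=5, slack=12)

Answer: cat end black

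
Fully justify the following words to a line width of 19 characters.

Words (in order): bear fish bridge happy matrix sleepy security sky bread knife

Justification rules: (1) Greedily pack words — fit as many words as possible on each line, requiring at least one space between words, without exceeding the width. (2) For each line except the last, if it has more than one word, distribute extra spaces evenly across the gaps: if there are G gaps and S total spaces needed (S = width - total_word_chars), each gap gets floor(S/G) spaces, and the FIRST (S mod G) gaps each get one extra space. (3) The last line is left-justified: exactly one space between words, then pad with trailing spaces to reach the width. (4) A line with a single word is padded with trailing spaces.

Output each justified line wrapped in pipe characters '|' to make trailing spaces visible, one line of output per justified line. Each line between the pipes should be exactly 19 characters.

Answer: |bear   fish  bridge|
|happy matrix sleepy|
|security  sky bread|
|knife              |

Derivation:
Line 1: ['bear', 'fish', 'bridge'] (min_width=16, slack=3)
Line 2: ['happy', 'matrix', 'sleepy'] (min_width=19, slack=0)
Line 3: ['security', 'sky', 'bread'] (min_width=18, slack=1)
Line 4: ['knife'] (min_width=5, slack=14)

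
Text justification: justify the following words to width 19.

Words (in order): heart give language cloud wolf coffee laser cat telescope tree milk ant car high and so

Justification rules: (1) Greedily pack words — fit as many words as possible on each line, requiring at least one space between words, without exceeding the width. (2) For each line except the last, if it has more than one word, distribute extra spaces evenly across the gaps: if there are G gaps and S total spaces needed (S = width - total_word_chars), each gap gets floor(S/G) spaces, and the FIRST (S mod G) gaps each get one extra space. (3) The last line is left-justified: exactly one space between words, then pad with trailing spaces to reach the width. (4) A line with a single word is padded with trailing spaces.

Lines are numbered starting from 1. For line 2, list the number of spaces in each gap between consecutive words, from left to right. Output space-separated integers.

Answer: 2 2

Derivation:
Line 1: ['heart', 'give', 'language'] (min_width=19, slack=0)
Line 2: ['cloud', 'wolf', 'coffee'] (min_width=17, slack=2)
Line 3: ['laser', 'cat', 'telescope'] (min_width=19, slack=0)
Line 4: ['tree', 'milk', 'ant', 'car'] (min_width=17, slack=2)
Line 5: ['high', 'and', 'so'] (min_width=11, slack=8)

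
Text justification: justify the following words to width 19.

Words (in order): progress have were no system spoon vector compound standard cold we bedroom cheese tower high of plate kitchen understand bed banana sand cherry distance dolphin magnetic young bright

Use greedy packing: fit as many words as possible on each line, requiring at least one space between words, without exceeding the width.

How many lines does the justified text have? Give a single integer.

Answer: 11

Derivation:
Line 1: ['progress', 'have', 'were'] (min_width=18, slack=1)
Line 2: ['no', 'system', 'spoon'] (min_width=15, slack=4)
Line 3: ['vector', 'compound'] (min_width=15, slack=4)
Line 4: ['standard', 'cold', 'we'] (min_width=16, slack=3)
Line 5: ['bedroom', 'cheese'] (min_width=14, slack=5)
Line 6: ['tower', 'high', 'of', 'plate'] (min_width=19, slack=0)
Line 7: ['kitchen', 'understand'] (min_width=18, slack=1)
Line 8: ['bed', 'banana', 'sand'] (min_width=15, slack=4)
Line 9: ['cherry', 'distance'] (min_width=15, slack=4)
Line 10: ['dolphin', 'magnetic'] (min_width=16, slack=3)
Line 11: ['young', 'bright'] (min_width=12, slack=7)
Total lines: 11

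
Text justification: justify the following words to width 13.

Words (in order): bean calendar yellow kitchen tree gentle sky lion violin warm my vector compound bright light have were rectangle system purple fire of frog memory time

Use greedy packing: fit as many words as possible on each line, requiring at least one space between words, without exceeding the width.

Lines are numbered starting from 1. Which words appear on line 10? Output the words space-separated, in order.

Answer: have were

Derivation:
Line 1: ['bean', 'calendar'] (min_width=13, slack=0)
Line 2: ['yellow'] (min_width=6, slack=7)
Line 3: ['kitchen', 'tree'] (min_width=12, slack=1)
Line 4: ['gentle', 'sky'] (min_width=10, slack=3)
Line 5: ['lion', 'violin'] (min_width=11, slack=2)
Line 6: ['warm', 'my'] (min_width=7, slack=6)
Line 7: ['vector'] (min_width=6, slack=7)
Line 8: ['compound'] (min_width=8, slack=5)
Line 9: ['bright', 'light'] (min_width=12, slack=1)
Line 10: ['have', 'were'] (min_width=9, slack=4)
Line 11: ['rectangle'] (min_width=9, slack=4)
Line 12: ['system', 'purple'] (min_width=13, slack=0)
Line 13: ['fire', 'of', 'frog'] (min_width=12, slack=1)
Line 14: ['memory', 'time'] (min_width=11, slack=2)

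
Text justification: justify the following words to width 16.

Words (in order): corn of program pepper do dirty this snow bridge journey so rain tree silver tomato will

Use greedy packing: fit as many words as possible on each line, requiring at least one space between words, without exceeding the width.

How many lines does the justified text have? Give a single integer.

Answer: 6

Derivation:
Line 1: ['corn', 'of', 'program'] (min_width=15, slack=1)
Line 2: ['pepper', 'do', 'dirty'] (min_width=15, slack=1)
Line 3: ['this', 'snow', 'bridge'] (min_width=16, slack=0)
Line 4: ['journey', 'so', 'rain'] (min_width=15, slack=1)
Line 5: ['tree', 'silver'] (min_width=11, slack=5)
Line 6: ['tomato', 'will'] (min_width=11, slack=5)
Total lines: 6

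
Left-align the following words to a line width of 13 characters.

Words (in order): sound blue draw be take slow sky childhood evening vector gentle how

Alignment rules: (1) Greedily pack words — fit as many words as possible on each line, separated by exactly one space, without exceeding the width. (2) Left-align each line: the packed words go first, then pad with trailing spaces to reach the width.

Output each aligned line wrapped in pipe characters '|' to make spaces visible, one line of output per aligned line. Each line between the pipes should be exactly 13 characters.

Line 1: ['sound', 'blue'] (min_width=10, slack=3)
Line 2: ['draw', 'be', 'take'] (min_width=12, slack=1)
Line 3: ['slow', 'sky'] (min_width=8, slack=5)
Line 4: ['childhood'] (min_width=9, slack=4)
Line 5: ['evening'] (min_width=7, slack=6)
Line 6: ['vector', 'gentle'] (min_width=13, slack=0)
Line 7: ['how'] (min_width=3, slack=10)

Answer: |sound blue   |
|draw be take |
|slow sky     |
|childhood    |
|evening      |
|vector gentle|
|how          |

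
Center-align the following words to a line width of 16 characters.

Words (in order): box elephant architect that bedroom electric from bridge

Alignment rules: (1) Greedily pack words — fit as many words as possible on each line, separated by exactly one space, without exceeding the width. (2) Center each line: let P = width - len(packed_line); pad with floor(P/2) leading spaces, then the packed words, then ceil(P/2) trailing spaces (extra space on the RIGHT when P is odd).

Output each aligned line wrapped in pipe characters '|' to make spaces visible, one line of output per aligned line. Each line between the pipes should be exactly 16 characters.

Answer: |  box elephant  |
| architect that |
|bedroom electric|
|  from bridge   |

Derivation:
Line 1: ['box', 'elephant'] (min_width=12, slack=4)
Line 2: ['architect', 'that'] (min_width=14, slack=2)
Line 3: ['bedroom', 'electric'] (min_width=16, slack=0)
Line 4: ['from', 'bridge'] (min_width=11, slack=5)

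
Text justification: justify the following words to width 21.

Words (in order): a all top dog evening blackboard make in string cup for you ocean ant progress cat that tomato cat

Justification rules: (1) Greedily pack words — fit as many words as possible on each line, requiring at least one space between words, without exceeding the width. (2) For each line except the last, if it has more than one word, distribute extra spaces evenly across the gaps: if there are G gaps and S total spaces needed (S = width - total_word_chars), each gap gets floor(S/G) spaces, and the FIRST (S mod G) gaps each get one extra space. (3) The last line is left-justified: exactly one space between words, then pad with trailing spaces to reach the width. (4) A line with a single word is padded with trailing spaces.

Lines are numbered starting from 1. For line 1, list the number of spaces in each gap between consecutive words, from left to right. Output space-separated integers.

Line 1: ['a', 'all', 'top', 'dog', 'evening'] (min_width=21, slack=0)
Line 2: ['blackboard', 'make', 'in'] (min_width=18, slack=3)
Line 3: ['string', 'cup', 'for', 'you'] (min_width=18, slack=3)
Line 4: ['ocean', 'ant', 'progress'] (min_width=18, slack=3)
Line 5: ['cat', 'that', 'tomato', 'cat'] (min_width=19, slack=2)

Answer: 1 1 1 1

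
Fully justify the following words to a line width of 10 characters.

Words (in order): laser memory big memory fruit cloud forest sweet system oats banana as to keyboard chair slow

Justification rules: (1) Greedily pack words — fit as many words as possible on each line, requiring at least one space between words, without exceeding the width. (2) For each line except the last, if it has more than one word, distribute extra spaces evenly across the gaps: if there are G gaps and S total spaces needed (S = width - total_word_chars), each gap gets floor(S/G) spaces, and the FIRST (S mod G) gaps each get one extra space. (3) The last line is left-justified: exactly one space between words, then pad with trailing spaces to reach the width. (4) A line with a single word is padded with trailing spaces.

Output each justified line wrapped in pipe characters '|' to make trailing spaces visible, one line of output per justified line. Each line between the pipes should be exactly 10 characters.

Line 1: ['laser'] (min_width=5, slack=5)
Line 2: ['memory', 'big'] (min_width=10, slack=0)
Line 3: ['memory'] (min_width=6, slack=4)
Line 4: ['fruit'] (min_width=5, slack=5)
Line 5: ['cloud'] (min_width=5, slack=5)
Line 6: ['forest'] (min_width=6, slack=4)
Line 7: ['sweet'] (min_width=5, slack=5)
Line 8: ['system'] (min_width=6, slack=4)
Line 9: ['oats'] (min_width=4, slack=6)
Line 10: ['banana', 'as'] (min_width=9, slack=1)
Line 11: ['to'] (min_width=2, slack=8)
Line 12: ['keyboard'] (min_width=8, slack=2)
Line 13: ['chair', 'slow'] (min_width=10, slack=0)

Answer: |laser     |
|memory big|
|memory    |
|fruit     |
|cloud     |
|forest    |
|sweet     |
|system    |
|oats      |
|banana  as|
|to        |
|keyboard  |
|chair slow|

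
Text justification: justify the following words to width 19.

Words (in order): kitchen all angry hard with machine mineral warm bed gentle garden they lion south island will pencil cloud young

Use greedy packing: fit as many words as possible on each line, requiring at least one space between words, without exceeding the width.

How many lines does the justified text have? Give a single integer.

Line 1: ['kitchen', 'all', 'angry'] (min_width=17, slack=2)
Line 2: ['hard', 'with', 'machine'] (min_width=17, slack=2)
Line 3: ['mineral', 'warm', 'bed'] (min_width=16, slack=3)
Line 4: ['gentle', 'garden', 'they'] (min_width=18, slack=1)
Line 5: ['lion', 'south', 'island'] (min_width=17, slack=2)
Line 6: ['will', 'pencil', 'cloud'] (min_width=17, slack=2)
Line 7: ['young'] (min_width=5, slack=14)
Total lines: 7

Answer: 7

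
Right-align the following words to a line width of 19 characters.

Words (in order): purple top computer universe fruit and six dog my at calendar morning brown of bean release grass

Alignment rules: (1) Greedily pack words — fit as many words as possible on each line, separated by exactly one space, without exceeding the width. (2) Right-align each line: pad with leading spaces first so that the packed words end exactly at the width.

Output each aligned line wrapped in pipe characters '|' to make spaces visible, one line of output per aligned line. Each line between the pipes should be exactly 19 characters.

Line 1: ['purple', 'top', 'computer'] (min_width=19, slack=0)
Line 2: ['universe', 'fruit', 'and'] (min_width=18, slack=1)
Line 3: ['six', 'dog', 'my', 'at'] (min_width=13, slack=6)
Line 4: ['calendar', 'morning'] (min_width=16, slack=3)
Line 5: ['brown', 'of', 'bean'] (min_width=13, slack=6)
Line 6: ['release', 'grass'] (min_width=13, slack=6)

Answer: |purple top computer|
| universe fruit and|
|      six dog my at|
|   calendar morning|
|      brown of bean|
|      release grass|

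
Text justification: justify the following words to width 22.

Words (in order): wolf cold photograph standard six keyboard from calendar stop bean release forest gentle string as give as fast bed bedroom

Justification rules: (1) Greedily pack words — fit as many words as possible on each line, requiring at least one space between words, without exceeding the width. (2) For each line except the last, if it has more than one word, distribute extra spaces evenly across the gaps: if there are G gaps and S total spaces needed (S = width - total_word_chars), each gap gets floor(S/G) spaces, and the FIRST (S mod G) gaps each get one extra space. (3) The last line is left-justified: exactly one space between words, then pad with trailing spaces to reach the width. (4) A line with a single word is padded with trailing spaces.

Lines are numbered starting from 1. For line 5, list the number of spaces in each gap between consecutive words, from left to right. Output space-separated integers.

Answer: 2 1 1

Derivation:
Line 1: ['wolf', 'cold', 'photograph'] (min_width=20, slack=2)
Line 2: ['standard', 'six', 'keyboard'] (min_width=21, slack=1)
Line 3: ['from', 'calendar', 'stop'] (min_width=18, slack=4)
Line 4: ['bean', 'release', 'forest'] (min_width=19, slack=3)
Line 5: ['gentle', 'string', 'as', 'give'] (min_width=21, slack=1)
Line 6: ['as', 'fast', 'bed', 'bedroom'] (min_width=19, slack=3)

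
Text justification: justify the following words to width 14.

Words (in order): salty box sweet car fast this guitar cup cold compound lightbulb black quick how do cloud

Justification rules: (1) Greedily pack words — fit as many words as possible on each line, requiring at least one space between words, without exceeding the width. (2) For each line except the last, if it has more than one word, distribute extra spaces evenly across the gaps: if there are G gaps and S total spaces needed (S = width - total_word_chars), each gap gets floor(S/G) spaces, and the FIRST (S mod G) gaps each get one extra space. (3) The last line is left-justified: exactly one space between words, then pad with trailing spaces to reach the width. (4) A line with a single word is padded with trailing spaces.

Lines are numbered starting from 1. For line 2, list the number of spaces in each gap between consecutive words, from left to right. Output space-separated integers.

Line 1: ['salty', 'box'] (min_width=9, slack=5)
Line 2: ['sweet', 'car', 'fast'] (min_width=14, slack=0)
Line 3: ['this', 'guitar'] (min_width=11, slack=3)
Line 4: ['cup', 'cold'] (min_width=8, slack=6)
Line 5: ['compound'] (min_width=8, slack=6)
Line 6: ['lightbulb'] (min_width=9, slack=5)
Line 7: ['black', 'quick'] (min_width=11, slack=3)
Line 8: ['how', 'do', 'cloud'] (min_width=12, slack=2)

Answer: 1 1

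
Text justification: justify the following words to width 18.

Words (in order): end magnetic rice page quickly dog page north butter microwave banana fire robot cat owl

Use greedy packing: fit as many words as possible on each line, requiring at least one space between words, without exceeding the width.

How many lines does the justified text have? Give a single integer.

Answer: 5

Derivation:
Line 1: ['end', 'magnetic', 'rice'] (min_width=17, slack=1)
Line 2: ['page', 'quickly', 'dog'] (min_width=16, slack=2)
Line 3: ['page', 'north', 'butter'] (min_width=17, slack=1)
Line 4: ['microwave', 'banana'] (min_width=16, slack=2)
Line 5: ['fire', 'robot', 'cat', 'owl'] (min_width=18, slack=0)
Total lines: 5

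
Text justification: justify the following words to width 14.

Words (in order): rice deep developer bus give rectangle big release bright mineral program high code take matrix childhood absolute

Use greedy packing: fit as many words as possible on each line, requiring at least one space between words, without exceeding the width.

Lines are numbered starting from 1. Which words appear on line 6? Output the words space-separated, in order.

Line 1: ['rice', 'deep'] (min_width=9, slack=5)
Line 2: ['developer', 'bus'] (min_width=13, slack=1)
Line 3: ['give', 'rectangle'] (min_width=14, slack=0)
Line 4: ['big', 'release'] (min_width=11, slack=3)
Line 5: ['bright', 'mineral'] (min_width=14, slack=0)
Line 6: ['program', 'high'] (min_width=12, slack=2)
Line 7: ['code', 'take'] (min_width=9, slack=5)
Line 8: ['matrix'] (min_width=6, slack=8)
Line 9: ['childhood'] (min_width=9, slack=5)
Line 10: ['absolute'] (min_width=8, slack=6)

Answer: program high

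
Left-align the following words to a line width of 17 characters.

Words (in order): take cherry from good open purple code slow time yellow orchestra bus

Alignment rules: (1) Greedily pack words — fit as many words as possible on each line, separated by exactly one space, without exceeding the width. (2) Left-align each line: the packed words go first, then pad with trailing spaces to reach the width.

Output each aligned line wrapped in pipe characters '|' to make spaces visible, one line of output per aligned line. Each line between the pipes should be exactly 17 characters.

Line 1: ['take', 'cherry', 'from'] (min_width=16, slack=1)
Line 2: ['good', 'open', 'purple'] (min_width=16, slack=1)
Line 3: ['code', 'slow', 'time'] (min_width=14, slack=3)
Line 4: ['yellow', 'orchestra'] (min_width=16, slack=1)
Line 5: ['bus'] (min_width=3, slack=14)

Answer: |take cherry from |
|good open purple |
|code slow time   |
|yellow orchestra |
|bus              |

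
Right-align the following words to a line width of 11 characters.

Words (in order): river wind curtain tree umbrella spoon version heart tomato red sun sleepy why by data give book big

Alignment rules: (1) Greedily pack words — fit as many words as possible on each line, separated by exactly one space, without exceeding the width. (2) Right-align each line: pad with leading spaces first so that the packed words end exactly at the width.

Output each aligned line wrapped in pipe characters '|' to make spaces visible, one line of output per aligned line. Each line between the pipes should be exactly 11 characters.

Answer: | river wind|
|    curtain|
|       tree|
|   umbrella|
|      spoon|
|    version|
|      heart|
| tomato red|
| sun sleepy|
|why by data|
|  give book|
|        big|

Derivation:
Line 1: ['river', 'wind'] (min_width=10, slack=1)
Line 2: ['curtain'] (min_width=7, slack=4)
Line 3: ['tree'] (min_width=4, slack=7)
Line 4: ['umbrella'] (min_width=8, slack=3)
Line 5: ['spoon'] (min_width=5, slack=6)
Line 6: ['version'] (min_width=7, slack=4)
Line 7: ['heart'] (min_width=5, slack=6)
Line 8: ['tomato', 'red'] (min_width=10, slack=1)
Line 9: ['sun', 'sleepy'] (min_width=10, slack=1)
Line 10: ['why', 'by', 'data'] (min_width=11, slack=0)
Line 11: ['give', 'book'] (min_width=9, slack=2)
Line 12: ['big'] (min_width=3, slack=8)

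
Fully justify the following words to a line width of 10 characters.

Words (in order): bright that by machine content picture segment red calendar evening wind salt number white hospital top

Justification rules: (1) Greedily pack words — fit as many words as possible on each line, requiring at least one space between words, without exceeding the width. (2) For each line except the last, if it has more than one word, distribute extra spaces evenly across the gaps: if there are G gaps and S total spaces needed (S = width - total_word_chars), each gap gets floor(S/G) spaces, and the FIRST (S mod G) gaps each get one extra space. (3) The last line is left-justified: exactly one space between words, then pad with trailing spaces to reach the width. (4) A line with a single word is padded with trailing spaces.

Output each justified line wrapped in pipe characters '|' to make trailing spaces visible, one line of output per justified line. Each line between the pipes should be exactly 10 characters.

Line 1: ['bright'] (min_width=6, slack=4)
Line 2: ['that', 'by'] (min_width=7, slack=3)
Line 3: ['machine'] (min_width=7, slack=3)
Line 4: ['content'] (min_width=7, slack=3)
Line 5: ['picture'] (min_width=7, slack=3)
Line 6: ['segment'] (min_width=7, slack=3)
Line 7: ['red'] (min_width=3, slack=7)
Line 8: ['calendar'] (min_width=8, slack=2)
Line 9: ['evening'] (min_width=7, slack=3)
Line 10: ['wind', 'salt'] (min_width=9, slack=1)
Line 11: ['number'] (min_width=6, slack=4)
Line 12: ['white'] (min_width=5, slack=5)
Line 13: ['hospital'] (min_width=8, slack=2)
Line 14: ['top'] (min_width=3, slack=7)

Answer: |bright    |
|that    by|
|machine   |
|content   |
|picture   |
|segment   |
|red       |
|calendar  |
|evening   |
|wind  salt|
|number    |
|white     |
|hospital  |
|top       |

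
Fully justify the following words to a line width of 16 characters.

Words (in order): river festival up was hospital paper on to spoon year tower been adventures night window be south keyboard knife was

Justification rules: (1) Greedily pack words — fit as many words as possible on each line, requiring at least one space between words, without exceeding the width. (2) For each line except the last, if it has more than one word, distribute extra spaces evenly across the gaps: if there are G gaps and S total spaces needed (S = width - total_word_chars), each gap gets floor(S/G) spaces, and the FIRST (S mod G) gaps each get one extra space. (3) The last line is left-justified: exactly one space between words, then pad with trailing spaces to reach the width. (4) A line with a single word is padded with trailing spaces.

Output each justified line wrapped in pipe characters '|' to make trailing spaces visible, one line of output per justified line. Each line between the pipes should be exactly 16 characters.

Line 1: ['river', 'festival'] (min_width=14, slack=2)
Line 2: ['up', 'was', 'hospital'] (min_width=15, slack=1)
Line 3: ['paper', 'on', 'to'] (min_width=11, slack=5)
Line 4: ['spoon', 'year', 'tower'] (min_width=16, slack=0)
Line 5: ['been', 'adventures'] (min_width=15, slack=1)
Line 6: ['night', 'window', 'be'] (min_width=15, slack=1)
Line 7: ['south', 'keyboard'] (min_width=14, slack=2)
Line 8: ['knife', 'was'] (min_width=9, slack=7)

Answer: |river   festival|
|up  was hospital|
|paper    on   to|
|spoon year tower|
|been  adventures|
|night  window be|
|south   keyboard|
|knife was       |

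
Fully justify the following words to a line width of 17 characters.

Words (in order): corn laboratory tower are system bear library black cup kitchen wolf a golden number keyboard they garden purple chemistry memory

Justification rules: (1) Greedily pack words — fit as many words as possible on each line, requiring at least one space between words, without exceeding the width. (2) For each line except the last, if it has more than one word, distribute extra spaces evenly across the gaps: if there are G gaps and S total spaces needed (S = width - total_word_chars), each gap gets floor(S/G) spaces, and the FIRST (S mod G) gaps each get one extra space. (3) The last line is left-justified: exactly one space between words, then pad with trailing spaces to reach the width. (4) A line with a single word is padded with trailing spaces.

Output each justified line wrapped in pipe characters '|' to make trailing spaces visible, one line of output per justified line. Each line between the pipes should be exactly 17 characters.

Line 1: ['corn', 'laboratory'] (min_width=15, slack=2)
Line 2: ['tower', 'are', 'system'] (min_width=16, slack=1)
Line 3: ['bear', 'library'] (min_width=12, slack=5)
Line 4: ['black', 'cup', 'kitchen'] (min_width=17, slack=0)
Line 5: ['wolf', 'a', 'golden'] (min_width=13, slack=4)
Line 6: ['number', 'keyboard'] (min_width=15, slack=2)
Line 7: ['they', 'garden'] (min_width=11, slack=6)
Line 8: ['purple', 'chemistry'] (min_width=16, slack=1)
Line 9: ['memory'] (min_width=6, slack=11)

Answer: |corn   laboratory|
|tower  are system|
|bear      library|
|black cup kitchen|
|wolf   a   golden|
|number   keyboard|
|they       garden|
|purple  chemistry|
|memory           |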